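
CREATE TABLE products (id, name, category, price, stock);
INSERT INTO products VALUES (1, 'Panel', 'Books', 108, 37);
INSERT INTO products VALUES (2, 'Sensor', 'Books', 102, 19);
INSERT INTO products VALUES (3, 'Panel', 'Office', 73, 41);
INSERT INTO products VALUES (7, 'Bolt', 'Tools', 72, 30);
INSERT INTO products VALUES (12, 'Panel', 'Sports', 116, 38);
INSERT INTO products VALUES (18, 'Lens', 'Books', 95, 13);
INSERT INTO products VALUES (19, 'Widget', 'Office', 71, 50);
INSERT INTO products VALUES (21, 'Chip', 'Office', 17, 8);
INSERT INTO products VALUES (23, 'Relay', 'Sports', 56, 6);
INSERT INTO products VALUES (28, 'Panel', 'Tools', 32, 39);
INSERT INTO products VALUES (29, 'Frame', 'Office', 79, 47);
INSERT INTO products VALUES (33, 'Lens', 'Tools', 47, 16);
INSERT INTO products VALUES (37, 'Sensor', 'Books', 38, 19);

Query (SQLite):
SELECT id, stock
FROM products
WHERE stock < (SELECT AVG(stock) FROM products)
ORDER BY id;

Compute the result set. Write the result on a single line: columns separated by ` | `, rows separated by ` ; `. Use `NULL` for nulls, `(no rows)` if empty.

2 | 19 ; 18 | 13 ; 21 | 8 ; 23 | 6 ; 33 | 16 ; 37 | 19

Scalar subquery: AVG(stock) over all products rows = 27.923077 (≈; comparison uses full precision).
Keep rows where stock < that value.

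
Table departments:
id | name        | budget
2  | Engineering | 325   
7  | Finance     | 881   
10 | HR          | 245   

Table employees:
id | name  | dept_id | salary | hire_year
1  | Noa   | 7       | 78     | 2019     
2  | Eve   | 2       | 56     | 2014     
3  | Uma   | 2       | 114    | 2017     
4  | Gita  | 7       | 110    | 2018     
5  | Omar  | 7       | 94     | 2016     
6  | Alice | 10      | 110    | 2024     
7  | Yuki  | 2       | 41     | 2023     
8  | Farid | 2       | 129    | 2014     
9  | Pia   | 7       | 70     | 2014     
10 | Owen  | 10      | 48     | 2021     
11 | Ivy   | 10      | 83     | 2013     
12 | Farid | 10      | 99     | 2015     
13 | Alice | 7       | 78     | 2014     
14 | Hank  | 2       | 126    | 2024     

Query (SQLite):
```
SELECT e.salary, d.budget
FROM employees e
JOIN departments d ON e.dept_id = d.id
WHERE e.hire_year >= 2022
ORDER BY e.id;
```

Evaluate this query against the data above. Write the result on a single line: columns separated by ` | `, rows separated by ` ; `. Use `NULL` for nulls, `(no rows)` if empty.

110 | 245 ; 41 | 325 ; 126 | 325

Each employees row matches the departments row where dept_id = departments.id.
Then keep rows with e.hire_year >= 2022.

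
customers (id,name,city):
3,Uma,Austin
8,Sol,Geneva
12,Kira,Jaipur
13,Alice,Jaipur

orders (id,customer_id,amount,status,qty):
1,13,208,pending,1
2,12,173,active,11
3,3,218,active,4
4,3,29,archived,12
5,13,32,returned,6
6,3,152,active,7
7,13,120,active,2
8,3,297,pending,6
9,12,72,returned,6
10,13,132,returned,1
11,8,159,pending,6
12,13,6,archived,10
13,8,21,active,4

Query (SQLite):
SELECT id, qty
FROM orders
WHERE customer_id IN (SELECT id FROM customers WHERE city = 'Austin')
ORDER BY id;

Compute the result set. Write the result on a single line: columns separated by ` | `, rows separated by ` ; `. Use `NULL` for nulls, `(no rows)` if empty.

Inner query: customers.id where city = 'Austin'.
Outer: keep orders rows whose customer_id is in that set.
Inner query → {3}

3 | 4 ; 4 | 12 ; 6 | 7 ; 8 | 6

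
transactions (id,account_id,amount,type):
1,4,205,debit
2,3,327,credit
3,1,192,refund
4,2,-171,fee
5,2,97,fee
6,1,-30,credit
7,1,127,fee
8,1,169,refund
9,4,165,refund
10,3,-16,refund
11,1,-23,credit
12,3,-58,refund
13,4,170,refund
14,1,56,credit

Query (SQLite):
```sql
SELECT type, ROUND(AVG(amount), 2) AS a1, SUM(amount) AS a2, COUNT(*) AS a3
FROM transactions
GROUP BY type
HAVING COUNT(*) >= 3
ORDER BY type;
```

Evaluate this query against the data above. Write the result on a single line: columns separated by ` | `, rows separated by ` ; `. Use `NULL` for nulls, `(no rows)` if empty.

credit | 82.5 | 330 | 4 ; fee | 17.67 | 53 | 3 ; refund | 103.67 | 622 | 6

Group transactions by type.
Per group compute: ROUND(AVG(amount), 2), SUM(amount), COUNT(*).
HAVING: drop groups with fewer than 3 rows.
  credit: ids {2, 6, 11, 14} → ROUND(AVG(amount), 2)=82.5, SUM(amount)=330, COUNT(*)=4
  debit: ids {1} → ROUND(AVG(amount), 2)=205, SUM(amount)=205, COUNT(*)=1
  fee: ids {4, 5, 7} → ROUND(AVG(amount), 2)=17.67, SUM(amount)=53, COUNT(*)=3
  refund: ids {3, 8, 9, 10, 12, 13} → ROUND(AVG(amount), 2)=103.67, SUM(amount)=622, COUNT(*)=6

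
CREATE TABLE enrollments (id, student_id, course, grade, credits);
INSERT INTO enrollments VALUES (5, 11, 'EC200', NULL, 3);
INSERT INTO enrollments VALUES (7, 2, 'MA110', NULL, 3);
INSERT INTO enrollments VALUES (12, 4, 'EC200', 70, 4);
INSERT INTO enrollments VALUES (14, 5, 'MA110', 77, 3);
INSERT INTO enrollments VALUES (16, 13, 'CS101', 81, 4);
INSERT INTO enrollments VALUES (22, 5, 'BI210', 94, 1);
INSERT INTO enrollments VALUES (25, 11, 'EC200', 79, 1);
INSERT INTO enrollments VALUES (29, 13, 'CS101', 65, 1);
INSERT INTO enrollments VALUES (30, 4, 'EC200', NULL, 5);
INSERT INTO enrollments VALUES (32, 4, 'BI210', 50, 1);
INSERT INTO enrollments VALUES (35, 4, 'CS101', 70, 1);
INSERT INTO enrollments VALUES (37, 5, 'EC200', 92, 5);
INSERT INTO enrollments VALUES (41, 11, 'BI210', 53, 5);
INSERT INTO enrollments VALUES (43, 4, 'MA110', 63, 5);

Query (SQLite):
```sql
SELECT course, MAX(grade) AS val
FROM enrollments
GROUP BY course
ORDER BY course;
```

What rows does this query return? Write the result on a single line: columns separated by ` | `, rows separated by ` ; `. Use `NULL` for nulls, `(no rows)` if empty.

Partition enrollments by course; compute MAX(grade) within each group.
  BI210: ids {22, 32, 41} → MAX(grade)=94
  CS101: ids {16, 29, 35} → MAX(grade)=81
  EC200: ids {5, 12, 25, 30, 37} → MAX(grade)=92
  MA110: ids {7, 14, 43} → MAX(grade)=77

BI210 | 94 ; CS101 | 81 ; EC200 | 92 ; MA110 | 77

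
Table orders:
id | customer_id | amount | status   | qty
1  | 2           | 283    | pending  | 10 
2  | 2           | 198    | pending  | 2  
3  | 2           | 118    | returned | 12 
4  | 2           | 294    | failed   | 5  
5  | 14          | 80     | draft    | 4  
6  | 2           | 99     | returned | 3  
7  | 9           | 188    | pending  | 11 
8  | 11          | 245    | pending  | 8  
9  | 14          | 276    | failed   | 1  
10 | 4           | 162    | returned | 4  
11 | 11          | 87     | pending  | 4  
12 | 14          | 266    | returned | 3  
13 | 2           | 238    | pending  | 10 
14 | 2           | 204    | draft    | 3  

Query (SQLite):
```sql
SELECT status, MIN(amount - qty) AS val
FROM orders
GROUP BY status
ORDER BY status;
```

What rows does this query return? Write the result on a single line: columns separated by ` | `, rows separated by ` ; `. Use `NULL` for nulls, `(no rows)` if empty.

draft | 76 ; failed | 275 ; pending | 83 ; returned | 96

For each row compute amount - qty.
Group by status; take MIN of the expression per group.
  draft: ids {5, 14} → MIN(amount - qty)=76
  failed: ids {4, 9} → MIN(amount - qty)=275
  pending: ids {1, 2, 7, 8, 11, 13} → MIN(amount - qty)=83
  returned: ids {3, 6, 10, 12} → MIN(amount - qty)=96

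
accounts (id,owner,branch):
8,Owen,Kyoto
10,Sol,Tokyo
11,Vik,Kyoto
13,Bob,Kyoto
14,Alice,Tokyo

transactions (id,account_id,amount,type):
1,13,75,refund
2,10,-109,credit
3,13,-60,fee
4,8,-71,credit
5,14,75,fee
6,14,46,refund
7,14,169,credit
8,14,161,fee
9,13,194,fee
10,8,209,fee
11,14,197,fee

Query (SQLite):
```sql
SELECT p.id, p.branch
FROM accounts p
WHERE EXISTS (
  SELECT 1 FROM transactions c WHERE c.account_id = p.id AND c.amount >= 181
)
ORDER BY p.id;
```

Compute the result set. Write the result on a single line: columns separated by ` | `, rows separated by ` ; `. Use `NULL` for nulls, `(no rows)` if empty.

For each accounts row, check whether any transactions with matching account_id has amount >= 181.
Keep rows where that is true.

8 | Kyoto ; 13 | Kyoto ; 14 | Tokyo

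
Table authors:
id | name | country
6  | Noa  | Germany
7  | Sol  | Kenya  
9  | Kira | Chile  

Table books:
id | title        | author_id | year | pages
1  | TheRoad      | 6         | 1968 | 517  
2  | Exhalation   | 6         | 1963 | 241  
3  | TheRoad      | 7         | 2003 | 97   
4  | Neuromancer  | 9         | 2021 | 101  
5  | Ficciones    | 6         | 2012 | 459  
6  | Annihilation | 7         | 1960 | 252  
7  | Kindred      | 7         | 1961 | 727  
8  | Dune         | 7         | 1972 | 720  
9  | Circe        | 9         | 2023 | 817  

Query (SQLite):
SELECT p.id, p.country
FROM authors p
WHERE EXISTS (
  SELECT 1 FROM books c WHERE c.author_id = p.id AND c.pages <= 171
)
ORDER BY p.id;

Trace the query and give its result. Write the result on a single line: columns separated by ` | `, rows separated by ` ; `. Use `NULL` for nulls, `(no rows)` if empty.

7 | Kenya ; 9 | Chile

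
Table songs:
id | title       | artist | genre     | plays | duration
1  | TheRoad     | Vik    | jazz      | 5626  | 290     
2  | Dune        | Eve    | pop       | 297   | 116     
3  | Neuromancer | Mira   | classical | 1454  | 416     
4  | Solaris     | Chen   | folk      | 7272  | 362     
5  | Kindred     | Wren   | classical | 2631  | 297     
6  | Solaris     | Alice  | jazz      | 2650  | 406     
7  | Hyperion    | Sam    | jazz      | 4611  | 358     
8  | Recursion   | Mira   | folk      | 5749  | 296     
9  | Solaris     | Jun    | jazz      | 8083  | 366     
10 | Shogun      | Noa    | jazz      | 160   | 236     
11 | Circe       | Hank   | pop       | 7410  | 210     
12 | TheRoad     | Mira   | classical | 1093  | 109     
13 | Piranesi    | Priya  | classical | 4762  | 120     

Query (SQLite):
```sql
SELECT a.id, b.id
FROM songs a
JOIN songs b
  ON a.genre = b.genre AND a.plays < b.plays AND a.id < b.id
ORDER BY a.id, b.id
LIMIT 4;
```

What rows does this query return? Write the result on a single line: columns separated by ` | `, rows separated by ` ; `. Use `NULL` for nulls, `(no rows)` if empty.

1 | 9 ; 2 | 11 ; 3 | 5 ; 3 | 13

Pairs (a,b) with same genre, a.plays < b.plays, a.id < b.id.
genre groups: classical:{3,5,12,13} folk:{4,8} jazz:{1,6,7,9,10} pop:{2,11}
Ordered by (a.id, b.id); first 4.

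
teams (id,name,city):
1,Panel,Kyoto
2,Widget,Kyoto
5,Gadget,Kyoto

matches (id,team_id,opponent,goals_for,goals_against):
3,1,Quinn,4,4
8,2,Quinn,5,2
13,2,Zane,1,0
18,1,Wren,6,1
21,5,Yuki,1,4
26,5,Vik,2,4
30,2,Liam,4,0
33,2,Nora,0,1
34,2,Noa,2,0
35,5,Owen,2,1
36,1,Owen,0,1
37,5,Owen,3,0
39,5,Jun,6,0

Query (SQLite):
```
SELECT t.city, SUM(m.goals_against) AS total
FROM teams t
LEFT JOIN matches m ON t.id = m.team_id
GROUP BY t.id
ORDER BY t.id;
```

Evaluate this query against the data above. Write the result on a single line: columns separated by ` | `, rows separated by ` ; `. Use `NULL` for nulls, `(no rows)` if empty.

Kyoto | 6 ; Kyoto | 3 ; Kyoto | 9

LEFT JOIN keeps every teams row; unmatched ones get NULL for matches columns.
Group by teams.id and compute SUM(m.goals_against). SUM over an all-NULL group is NULL.
  1: ids {3, 18, 36} → SUM(m.goals_against)=6
  2: ids {8, 13, 30, 33, 34} → SUM(m.goals_against)=3
  5: ids {21, 26, 35, 37, 39} → SUM(m.goals_against)=9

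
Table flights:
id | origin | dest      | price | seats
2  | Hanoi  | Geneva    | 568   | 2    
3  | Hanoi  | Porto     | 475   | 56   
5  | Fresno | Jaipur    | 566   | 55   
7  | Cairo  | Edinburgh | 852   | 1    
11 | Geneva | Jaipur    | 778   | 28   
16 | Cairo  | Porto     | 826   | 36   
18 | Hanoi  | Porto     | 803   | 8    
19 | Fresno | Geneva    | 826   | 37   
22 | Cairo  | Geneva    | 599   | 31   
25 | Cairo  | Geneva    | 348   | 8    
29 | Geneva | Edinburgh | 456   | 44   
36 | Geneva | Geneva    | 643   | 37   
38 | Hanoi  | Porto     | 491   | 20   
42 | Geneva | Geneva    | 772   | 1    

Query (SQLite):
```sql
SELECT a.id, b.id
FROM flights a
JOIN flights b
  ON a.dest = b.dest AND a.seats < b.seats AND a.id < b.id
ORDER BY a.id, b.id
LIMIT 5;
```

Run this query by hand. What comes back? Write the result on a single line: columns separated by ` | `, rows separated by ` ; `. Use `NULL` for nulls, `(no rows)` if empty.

Pairs (a,b) with same dest, a.seats < b.seats, a.id < b.id.
dest groups: Edinburgh:{7,29} Geneva:{2,19,22,25,36,42} Jaipur:{5,11} Porto:{3,16,18,38}
Ordered by (a.id, b.id); first 5.

2 | 19 ; 2 | 22 ; 2 | 25 ; 2 | 36 ; 7 | 29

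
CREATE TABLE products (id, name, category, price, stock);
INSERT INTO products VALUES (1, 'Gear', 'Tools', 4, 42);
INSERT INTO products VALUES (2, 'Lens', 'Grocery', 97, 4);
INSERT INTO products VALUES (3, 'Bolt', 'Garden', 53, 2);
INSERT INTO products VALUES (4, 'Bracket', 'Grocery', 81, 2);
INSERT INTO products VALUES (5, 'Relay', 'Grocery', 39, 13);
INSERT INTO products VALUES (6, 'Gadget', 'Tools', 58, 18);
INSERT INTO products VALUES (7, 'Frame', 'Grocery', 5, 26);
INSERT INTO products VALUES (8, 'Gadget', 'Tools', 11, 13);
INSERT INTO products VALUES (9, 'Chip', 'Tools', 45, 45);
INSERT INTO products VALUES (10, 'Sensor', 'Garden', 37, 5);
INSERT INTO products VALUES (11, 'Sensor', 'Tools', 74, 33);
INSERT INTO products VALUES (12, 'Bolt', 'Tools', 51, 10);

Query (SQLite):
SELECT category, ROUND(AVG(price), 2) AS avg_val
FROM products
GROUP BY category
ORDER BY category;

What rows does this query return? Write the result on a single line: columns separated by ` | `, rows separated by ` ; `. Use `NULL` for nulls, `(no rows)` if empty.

Garden | 45 ; Grocery | 55.5 ; Tools | 40.5

Partition products by category; compute ROUND(AVG(price), 2) within each group.
  Garden: ids {3, 10} → ROUND(AVG(price), 2)=45
  Grocery: ids {2, 4, 5, 7} → ROUND(AVG(price), 2)=55.5
  Tools: ids {1, 6, 8, 9, 11, 12} → ROUND(AVG(price), 2)=40.5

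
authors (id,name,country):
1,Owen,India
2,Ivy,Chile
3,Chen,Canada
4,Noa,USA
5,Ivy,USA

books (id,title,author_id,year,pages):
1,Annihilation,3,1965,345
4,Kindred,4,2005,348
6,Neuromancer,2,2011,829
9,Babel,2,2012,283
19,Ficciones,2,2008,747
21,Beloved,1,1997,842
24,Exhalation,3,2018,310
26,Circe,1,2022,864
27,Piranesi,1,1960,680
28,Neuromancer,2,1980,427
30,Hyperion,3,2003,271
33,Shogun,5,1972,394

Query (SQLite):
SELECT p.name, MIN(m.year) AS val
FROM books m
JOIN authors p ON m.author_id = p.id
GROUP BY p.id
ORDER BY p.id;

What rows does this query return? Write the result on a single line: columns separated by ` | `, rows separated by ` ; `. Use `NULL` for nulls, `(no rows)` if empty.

Owen | 1960 ; Ivy | 1980 ; Chen | 1965 ; Noa | 2005 ; Ivy | 1972

Join each books row to its authors via author_id.
Group joined rows by authors.id; compute MIN(m.year) per group.
  1: ids {21, 26, 27} → MIN(m.year)=1960
  2: ids {6, 9, 19, 28} → MIN(m.year)=1980
  3: ids {1, 24, 30} → MIN(m.year)=1965
  4: ids {4} → MIN(m.year)=2005
  5: ids {33} → MIN(m.year)=1972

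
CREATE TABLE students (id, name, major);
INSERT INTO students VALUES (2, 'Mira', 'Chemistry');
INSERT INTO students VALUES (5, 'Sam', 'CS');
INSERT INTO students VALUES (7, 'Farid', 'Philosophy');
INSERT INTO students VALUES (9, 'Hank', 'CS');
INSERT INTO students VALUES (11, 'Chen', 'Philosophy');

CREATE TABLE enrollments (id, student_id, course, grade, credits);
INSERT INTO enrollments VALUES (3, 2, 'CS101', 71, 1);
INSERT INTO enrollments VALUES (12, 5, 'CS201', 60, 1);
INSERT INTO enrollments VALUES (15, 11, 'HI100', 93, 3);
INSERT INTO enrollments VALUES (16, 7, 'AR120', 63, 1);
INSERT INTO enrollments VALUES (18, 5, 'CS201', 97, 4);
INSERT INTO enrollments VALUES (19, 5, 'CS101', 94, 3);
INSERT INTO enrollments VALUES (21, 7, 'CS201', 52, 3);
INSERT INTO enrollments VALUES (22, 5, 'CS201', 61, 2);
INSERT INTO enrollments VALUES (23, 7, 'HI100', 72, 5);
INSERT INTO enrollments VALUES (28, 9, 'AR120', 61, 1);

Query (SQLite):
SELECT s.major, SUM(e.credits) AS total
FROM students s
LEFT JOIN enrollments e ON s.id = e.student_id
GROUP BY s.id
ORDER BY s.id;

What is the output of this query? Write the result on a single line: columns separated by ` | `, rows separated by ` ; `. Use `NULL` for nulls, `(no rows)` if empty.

LEFT JOIN keeps every students row; unmatched ones get NULL for enrollments columns.
Group by students.id and compute SUM(e.credits). SUM over an all-NULL group is NULL.
  2: ids {3} → SUM(e.credits)=1
  5: ids {12, 18, 19, 22} → SUM(e.credits)=10
  7: ids {16, 21, 23} → SUM(e.credits)=9
  9: ids {28} → SUM(e.credits)=1
  11: ids {15} → SUM(e.credits)=3

Chemistry | 1 ; CS | 10 ; Philosophy | 9 ; CS | 1 ; Philosophy | 3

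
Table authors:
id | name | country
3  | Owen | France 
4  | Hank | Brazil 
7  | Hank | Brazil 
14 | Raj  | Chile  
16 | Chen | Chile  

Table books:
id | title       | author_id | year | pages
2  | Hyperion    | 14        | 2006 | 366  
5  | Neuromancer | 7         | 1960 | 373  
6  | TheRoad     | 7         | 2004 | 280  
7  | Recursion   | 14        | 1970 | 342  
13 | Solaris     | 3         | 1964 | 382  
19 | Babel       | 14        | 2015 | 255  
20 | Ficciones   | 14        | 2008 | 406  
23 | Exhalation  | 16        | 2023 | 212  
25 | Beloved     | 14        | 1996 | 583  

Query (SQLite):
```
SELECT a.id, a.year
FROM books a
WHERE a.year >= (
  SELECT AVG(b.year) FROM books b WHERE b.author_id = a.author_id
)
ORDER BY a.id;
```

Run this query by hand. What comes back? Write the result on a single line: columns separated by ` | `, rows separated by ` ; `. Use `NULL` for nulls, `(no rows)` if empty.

For each books row a, compute AVG(year) over rows sharing a.author_id.
Keep row a if a.year >= that per-group AVG.
  author_id=3: AVG(year) = 1964.0
  author_id=7: AVG(year) = 1982.0
  author_id=14: AVG(year) = 1999.0
  author_id=16: AVG(year) = 2023.0

2 | 2006 ; 6 | 2004 ; 13 | 1964 ; 19 | 2015 ; 20 | 2008 ; 23 | 2023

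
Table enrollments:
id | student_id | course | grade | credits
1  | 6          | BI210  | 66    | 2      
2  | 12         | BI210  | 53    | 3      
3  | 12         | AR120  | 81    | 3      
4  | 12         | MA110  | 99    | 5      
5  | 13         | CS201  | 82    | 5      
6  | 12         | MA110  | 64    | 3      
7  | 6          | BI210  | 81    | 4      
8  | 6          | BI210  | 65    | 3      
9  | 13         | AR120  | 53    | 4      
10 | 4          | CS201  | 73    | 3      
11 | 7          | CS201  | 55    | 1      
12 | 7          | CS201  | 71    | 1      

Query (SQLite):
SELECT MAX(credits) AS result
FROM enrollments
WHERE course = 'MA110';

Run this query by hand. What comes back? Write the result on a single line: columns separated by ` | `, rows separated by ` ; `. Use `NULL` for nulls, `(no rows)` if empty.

5

Rows where course='MA110' → credits values: [5, 3].
MAX of non-NULL values = 5.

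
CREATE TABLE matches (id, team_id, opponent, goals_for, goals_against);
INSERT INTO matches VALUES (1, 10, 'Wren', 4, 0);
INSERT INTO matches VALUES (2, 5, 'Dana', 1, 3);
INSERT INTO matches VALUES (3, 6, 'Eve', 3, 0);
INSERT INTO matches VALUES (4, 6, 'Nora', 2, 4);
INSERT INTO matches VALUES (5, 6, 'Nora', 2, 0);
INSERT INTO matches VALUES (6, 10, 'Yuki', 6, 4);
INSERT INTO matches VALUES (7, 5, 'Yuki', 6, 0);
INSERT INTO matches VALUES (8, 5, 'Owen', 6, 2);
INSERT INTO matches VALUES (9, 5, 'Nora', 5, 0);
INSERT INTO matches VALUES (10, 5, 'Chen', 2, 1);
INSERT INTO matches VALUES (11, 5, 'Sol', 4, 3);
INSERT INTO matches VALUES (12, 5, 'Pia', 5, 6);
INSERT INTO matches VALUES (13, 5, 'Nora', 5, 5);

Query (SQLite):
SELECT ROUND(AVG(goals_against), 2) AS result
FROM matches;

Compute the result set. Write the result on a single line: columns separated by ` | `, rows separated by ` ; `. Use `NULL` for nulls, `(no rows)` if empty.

All goals_against values: [0, 3, 0, 4, 0, 4, 0, 2, 0, 1, 3, 6, 5].
AVG = 28 / 13 (rounded to 2 dp).

2.15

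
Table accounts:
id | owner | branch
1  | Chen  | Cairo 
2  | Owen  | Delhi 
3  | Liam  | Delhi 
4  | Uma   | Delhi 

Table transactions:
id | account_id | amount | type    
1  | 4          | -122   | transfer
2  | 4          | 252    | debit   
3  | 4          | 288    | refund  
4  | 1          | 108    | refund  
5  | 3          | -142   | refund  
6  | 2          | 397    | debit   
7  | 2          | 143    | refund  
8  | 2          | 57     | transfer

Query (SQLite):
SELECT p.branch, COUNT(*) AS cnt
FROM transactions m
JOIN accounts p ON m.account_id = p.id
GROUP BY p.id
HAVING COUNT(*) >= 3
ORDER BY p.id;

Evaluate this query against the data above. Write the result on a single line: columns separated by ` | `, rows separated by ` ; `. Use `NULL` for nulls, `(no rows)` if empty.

Delhi | 3 ; Delhi | 3

Join each transactions row to its accounts via account_id.
Group joined rows by accounts.id; compute COUNT(*) per group.
HAVING: keep groups with count ≥ 3.
  1: ids {4} → COUNT(*)=1
  2: ids {6, 7, 8} → COUNT(*)=3
  3: ids {5} → COUNT(*)=1
  4: ids {1, 2, 3} → COUNT(*)=3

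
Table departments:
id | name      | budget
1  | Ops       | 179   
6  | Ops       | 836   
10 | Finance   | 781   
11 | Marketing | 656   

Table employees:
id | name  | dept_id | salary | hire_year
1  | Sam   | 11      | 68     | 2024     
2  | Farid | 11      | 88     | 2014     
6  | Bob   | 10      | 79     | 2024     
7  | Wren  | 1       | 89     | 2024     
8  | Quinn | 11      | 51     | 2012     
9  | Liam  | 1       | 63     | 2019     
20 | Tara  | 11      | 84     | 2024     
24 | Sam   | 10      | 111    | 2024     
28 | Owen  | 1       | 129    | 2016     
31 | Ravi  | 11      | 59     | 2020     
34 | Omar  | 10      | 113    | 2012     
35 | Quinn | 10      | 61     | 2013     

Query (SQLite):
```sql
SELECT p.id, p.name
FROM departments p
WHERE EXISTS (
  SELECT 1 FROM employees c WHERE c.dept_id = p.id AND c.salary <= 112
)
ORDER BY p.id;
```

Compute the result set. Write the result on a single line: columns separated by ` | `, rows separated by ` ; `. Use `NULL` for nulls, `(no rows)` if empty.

For each departments row, check whether any employees with matching dept_id has salary <= 112.
Keep rows where that is true.

1 | Ops ; 10 | Finance ; 11 | Marketing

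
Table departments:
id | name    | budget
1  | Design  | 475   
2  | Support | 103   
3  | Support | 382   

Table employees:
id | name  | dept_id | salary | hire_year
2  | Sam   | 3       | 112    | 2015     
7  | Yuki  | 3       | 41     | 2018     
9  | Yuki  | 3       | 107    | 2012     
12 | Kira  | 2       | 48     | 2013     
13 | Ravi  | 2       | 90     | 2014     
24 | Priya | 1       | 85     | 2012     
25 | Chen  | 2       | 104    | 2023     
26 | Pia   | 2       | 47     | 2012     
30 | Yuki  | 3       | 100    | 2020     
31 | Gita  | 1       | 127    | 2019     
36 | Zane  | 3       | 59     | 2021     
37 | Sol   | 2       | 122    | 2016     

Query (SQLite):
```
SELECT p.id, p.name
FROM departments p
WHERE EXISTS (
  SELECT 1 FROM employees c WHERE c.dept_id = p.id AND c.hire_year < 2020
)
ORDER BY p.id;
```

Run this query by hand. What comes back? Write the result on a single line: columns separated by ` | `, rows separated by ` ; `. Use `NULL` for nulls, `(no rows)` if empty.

For each departments row, check whether any employees with matching dept_id has hire_year < 2020.
Keep rows where that is true.

1 | Design ; 2 | Support ; 3 | Support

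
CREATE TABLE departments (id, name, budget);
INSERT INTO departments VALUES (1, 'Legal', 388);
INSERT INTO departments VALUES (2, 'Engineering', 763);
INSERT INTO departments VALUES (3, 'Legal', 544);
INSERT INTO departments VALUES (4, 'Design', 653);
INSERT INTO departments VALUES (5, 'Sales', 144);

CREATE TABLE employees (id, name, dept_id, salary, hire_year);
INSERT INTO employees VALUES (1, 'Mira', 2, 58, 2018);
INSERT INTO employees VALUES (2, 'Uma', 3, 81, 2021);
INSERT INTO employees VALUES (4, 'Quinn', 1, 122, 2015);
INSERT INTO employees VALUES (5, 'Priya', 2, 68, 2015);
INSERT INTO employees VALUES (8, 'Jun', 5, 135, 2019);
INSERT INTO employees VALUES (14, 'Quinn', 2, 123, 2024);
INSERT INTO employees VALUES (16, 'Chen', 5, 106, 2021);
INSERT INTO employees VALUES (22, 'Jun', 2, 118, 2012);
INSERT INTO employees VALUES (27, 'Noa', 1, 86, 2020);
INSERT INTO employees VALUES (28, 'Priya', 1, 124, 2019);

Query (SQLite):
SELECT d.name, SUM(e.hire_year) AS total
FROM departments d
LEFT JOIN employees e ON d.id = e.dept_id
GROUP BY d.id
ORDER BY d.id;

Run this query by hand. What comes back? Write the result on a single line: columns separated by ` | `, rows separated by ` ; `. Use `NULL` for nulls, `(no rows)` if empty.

LEFT JOIN keeps every departments row; unmatched ones get NULL for employees columns.
Group by departments.id and compute SUM(e.hire_year). SUM over an all-NULL group is NULL.
  1: ids {4, 27, 28} → SUM(e.hire_year)=6054
  2: ids {1, 5, 14, 22} → SUM(e.hire_year)=8069
  3: ids {2} → SUM(e.hire_year)=2021
  4: ids {—} → SUM(e.hire_year)=NULL
  5: ids {8, 16} → SUM(e.hire_year)=4040

Legal | 6054 ; Engineering | 8069 ; Legal | 2021 ; Design | NULL ; Sales | 4040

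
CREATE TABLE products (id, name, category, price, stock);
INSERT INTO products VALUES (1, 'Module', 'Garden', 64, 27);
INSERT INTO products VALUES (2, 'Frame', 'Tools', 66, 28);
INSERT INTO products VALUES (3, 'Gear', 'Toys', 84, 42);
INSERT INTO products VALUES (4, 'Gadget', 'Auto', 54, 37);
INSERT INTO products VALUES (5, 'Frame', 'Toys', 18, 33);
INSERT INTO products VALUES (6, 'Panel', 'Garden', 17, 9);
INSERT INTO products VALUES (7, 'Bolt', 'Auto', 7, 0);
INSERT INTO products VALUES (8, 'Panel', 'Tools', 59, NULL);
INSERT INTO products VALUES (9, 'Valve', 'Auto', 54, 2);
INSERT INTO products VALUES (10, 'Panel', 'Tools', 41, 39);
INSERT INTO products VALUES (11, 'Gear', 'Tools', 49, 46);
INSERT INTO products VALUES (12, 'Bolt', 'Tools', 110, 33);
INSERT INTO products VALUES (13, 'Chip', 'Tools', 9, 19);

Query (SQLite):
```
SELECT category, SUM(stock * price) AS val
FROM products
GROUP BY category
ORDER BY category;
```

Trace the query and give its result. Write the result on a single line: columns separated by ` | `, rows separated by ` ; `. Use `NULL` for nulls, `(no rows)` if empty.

For each row compute stock * price.
Group by category; take SUM of the expression per group.
  Auto: ids {4, 7, 9} → SUM(stock * price)=2106
  Garden: ids {1, 6} → SUM(stock * price)=1881
  Tools: ids {2, 8, 10, 11, 12, 13} → SUM(stock * price)=9502
  Toys: ids {3, 5} → SUM(stock * price)=4122

Auto | 2106 ; Garden | 1881 ; Tools | 9502 ; Toys | 4122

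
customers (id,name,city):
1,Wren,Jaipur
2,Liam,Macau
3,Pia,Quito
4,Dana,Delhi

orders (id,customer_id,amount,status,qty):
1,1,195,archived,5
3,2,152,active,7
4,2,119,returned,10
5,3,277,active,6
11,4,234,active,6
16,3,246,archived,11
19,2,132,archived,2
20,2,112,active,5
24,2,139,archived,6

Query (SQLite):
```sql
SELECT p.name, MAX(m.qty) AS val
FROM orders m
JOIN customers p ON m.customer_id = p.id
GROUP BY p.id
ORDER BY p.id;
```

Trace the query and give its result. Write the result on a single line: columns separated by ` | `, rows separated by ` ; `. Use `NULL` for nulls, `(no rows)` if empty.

Wren | 5 ; Liam | 10 ; Pia | 11 ; Dana | 6

Join each orders row to its customers via customer_id.
Group joined rows by customers.id; compute MAX(m.qty) per group.
  1: ids {1} → MAX(m.qty)=5
  2: ids {3, 4, 19, 20, 24} → MAX(m.qty)=10
  3: ids {5, 16} → MAX(m.qty)=11
  4: ids {11} → MAX(m.qty)=6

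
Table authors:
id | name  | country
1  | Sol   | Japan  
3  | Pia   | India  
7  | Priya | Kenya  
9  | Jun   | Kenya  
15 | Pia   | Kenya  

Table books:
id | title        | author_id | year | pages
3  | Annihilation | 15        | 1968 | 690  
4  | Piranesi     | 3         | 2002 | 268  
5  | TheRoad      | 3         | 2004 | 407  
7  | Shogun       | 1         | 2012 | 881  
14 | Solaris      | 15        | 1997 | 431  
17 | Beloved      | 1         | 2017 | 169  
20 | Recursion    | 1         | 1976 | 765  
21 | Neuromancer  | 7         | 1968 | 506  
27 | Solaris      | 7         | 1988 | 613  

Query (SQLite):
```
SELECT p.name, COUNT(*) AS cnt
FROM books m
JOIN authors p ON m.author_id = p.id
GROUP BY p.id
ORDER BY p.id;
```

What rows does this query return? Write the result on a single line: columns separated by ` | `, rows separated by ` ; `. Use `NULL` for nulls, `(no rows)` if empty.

Join each books row to its authors via author_id.
Group joined rows by authors.id; compute COUNT(*) per group.
  1: ids {7, 17, 20} → COUNT(*)=3
  3: ids {4, 5} → COUNT(*)=2
  7: ids {21, 27} → COUNT(*)=2
  15: ids {3, 14} → COUNT(*)=2

Sol | 3 ; Pia | 2 ; Priya | 2 ; Pia | 2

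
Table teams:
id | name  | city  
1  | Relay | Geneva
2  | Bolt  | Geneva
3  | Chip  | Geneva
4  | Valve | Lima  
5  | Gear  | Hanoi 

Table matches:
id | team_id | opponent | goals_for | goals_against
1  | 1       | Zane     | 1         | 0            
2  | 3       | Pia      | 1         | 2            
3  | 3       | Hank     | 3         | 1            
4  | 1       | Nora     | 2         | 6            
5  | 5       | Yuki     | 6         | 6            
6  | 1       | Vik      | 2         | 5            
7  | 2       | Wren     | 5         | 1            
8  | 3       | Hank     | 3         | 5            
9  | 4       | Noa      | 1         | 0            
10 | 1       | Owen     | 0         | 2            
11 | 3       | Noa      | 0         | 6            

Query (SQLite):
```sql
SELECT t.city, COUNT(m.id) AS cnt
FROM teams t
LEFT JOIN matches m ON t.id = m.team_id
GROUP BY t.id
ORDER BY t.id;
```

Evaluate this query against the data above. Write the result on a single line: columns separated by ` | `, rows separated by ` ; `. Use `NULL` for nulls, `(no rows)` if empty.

Geneva | 4 ; Geneva | 1 ; Geneva | 4 ; Lima | 1 ; Hanoi | 1

LEFT JOIN keeps every teams row; unmatched ones get NULL for matches columns.
Group by teams.id and compute COUNT(m.id). COUNT(col) of an all-NULL group is 0.
  1: ids {1, 4, 6, 10} → COUNT(m.id)=4
  2: ids {7} → COUNT(m.id)=1
  3: ids {2, 3, 8, 11} → COUNT(m.id)=4
  4: ids {9} → COUNT(m.id)=1
  5: ids {5} → COUNT(m.id)=1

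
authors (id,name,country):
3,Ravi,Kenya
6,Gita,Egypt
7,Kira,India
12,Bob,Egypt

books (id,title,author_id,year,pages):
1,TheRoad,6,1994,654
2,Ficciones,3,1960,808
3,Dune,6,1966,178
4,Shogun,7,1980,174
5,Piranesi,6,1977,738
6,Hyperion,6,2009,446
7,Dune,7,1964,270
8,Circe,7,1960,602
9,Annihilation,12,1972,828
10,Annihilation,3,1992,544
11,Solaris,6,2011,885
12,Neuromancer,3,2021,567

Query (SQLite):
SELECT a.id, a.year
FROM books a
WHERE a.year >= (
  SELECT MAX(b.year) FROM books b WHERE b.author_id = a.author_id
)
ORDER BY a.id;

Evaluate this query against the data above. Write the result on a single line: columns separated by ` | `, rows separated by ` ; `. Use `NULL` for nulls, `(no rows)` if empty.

4 | 1980 ; 9 | 1972 ; 11 | 2011 ; 12 | 2021

For each books row a, compute MAX(year) over rows sharing a.author_id.
Keep row a if a.year >= that per-group MAX.
  author_id=3: MAX(year) = 2021
  author_id=6: MAX(year) = 2011
  author_id=7: MAX(year) = 1980
  author_id=12: MAX(year) = 1972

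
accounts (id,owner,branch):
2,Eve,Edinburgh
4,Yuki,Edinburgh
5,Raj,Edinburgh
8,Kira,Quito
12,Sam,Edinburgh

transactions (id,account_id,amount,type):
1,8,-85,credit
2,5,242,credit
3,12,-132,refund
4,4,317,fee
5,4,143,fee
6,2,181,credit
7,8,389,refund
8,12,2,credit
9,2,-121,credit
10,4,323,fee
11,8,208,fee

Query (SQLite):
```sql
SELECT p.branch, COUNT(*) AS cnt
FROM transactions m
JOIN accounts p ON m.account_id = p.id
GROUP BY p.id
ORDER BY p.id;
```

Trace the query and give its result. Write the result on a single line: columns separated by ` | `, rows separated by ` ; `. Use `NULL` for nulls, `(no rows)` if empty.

Edinburgh | 2 ; Edinburgh | 3 ; Edinburgh | 1 ; Quito | 3 ; Edinburgh | 2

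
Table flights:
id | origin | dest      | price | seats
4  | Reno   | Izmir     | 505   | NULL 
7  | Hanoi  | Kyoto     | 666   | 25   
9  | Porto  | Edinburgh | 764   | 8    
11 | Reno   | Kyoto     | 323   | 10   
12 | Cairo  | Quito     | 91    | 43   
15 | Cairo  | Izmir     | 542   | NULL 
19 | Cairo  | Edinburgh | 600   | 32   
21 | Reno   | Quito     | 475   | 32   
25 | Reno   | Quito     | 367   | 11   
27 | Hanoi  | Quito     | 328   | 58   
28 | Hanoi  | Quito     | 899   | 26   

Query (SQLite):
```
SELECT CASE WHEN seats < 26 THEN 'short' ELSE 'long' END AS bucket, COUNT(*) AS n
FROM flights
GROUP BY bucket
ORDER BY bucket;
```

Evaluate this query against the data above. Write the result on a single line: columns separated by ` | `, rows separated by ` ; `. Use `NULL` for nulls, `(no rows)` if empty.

Bucket rows by seats < 26 → 'short' else 'long'; count each bucket.
NULL < 26 is unknown, so NULL seats falls into ELSE → 'long'.

long | 7 ; short | 4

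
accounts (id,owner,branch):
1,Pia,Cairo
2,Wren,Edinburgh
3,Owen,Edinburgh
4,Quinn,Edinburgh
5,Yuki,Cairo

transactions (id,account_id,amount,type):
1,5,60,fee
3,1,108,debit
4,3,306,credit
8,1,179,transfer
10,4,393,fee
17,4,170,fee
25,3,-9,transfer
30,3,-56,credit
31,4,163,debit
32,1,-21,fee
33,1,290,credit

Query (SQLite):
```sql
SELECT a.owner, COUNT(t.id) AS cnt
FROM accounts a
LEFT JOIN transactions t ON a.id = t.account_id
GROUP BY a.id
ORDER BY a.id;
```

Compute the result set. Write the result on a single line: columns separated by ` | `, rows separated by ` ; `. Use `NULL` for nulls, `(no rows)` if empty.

LEFT JOIN keeps every accounts row; unmatched ones get NULL for transactions columns.
Group by accounts.id and compute COUNT(t.id). COUNT(col) of an all-NULL group is 0.
  1: ids {3, 8, 32, 33} → COUNT(t.id)=4
  2: ids {—} → COUNT(t.id)=0
  3: ids {4, 25, 30} → COUNT(t.id)=3
  4: ids {10, 17, 31} → COUNT(t.id)=3
  5: ids {1} → COUNT(t.id)=1

Pia | 4 ; Wren | 0 ; Owen | 3 ; Quinn | 3 ; Yuki | 1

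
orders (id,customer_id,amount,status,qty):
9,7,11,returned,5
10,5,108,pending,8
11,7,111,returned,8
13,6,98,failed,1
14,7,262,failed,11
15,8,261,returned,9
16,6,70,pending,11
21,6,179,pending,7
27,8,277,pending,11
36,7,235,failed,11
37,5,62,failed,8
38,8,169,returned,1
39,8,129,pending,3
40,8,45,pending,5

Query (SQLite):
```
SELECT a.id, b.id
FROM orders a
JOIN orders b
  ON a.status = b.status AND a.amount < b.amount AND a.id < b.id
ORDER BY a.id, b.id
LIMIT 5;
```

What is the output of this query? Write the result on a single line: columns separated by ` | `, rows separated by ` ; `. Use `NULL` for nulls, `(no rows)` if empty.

9 | 11 ; 9 | 15 ; 9 | 38 ; 10 | 21 ; 10 | 27

Pairs (a,b) with same status, a.amount < b.amount, a.id < b.id.
status groups: failed:{13,14,36,37} pending:{10,16,21,27,39,40} returned:{9,11,15,38}
Ordered by (a.id, b.id); first 5.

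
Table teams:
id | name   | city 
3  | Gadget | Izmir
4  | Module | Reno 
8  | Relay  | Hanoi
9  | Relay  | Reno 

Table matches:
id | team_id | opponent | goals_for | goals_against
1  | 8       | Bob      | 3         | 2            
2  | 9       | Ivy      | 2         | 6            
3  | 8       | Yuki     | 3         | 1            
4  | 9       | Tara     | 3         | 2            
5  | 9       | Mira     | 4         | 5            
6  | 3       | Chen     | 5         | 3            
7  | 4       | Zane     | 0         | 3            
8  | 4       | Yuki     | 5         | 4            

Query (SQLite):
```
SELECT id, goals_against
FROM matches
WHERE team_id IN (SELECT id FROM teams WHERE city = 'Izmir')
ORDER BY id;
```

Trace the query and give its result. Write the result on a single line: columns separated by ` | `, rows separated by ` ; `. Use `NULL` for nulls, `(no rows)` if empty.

Inner query: teams.id where city = 'Izmir'.
Outer: keep matches rows whose team_id is in that set.
Inner query → {3}

6 | 3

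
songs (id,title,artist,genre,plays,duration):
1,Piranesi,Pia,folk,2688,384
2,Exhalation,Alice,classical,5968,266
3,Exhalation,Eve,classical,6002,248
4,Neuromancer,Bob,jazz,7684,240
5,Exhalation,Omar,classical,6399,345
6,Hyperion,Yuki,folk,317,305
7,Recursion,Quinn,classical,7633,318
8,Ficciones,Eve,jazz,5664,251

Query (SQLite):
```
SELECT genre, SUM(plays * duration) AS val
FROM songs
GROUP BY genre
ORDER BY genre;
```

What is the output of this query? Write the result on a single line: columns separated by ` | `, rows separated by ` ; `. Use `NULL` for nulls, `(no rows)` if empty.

For each row compute plays * duration.
Group by genre; take SUM of the expression per group.
  classical: ids {2, 3, 5, 7} → SUM(plays * duration)=7710933
  folk: ids {1, 6} → SUM(plays * duration)=1128877
  jazz: ids {4, 8} → SUM(plays * duration)=3265824

classical | 7710933 ; folk | 1128877 ; jazz | 3265824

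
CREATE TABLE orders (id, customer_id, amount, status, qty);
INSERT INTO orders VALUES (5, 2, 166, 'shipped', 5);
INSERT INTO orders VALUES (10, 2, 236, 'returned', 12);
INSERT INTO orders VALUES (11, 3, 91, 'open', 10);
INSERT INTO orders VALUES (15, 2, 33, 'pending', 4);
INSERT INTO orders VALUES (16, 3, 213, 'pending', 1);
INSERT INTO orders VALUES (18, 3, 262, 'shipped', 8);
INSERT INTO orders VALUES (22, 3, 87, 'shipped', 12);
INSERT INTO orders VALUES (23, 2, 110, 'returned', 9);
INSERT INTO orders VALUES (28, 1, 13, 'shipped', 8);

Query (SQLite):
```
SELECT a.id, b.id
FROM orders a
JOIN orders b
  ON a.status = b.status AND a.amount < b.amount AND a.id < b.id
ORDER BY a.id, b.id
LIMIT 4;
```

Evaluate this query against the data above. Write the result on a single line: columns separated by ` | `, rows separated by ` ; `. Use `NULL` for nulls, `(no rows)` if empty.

5 | 18 ; 15 | 16

Pairs (a,b) with same status, a.amount < b.amount, a.id < b.id.
status groups: open:{11} pending:{15,16} returned:{10,23} shipped:{5,18,22,28}
Ordered by (a.id, b.id); first 4.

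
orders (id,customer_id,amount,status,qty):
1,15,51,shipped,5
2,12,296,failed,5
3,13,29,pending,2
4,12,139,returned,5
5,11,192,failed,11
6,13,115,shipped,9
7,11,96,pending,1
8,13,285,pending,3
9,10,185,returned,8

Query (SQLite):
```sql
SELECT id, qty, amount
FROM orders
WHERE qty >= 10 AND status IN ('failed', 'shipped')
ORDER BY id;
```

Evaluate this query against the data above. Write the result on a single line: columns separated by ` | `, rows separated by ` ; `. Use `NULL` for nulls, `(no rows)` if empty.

5 | 11 | 192

qty >= 10: ids {5}
status IN ('failed', 'shipped'): ids {1, 2, 5, 6}
Combine with AND.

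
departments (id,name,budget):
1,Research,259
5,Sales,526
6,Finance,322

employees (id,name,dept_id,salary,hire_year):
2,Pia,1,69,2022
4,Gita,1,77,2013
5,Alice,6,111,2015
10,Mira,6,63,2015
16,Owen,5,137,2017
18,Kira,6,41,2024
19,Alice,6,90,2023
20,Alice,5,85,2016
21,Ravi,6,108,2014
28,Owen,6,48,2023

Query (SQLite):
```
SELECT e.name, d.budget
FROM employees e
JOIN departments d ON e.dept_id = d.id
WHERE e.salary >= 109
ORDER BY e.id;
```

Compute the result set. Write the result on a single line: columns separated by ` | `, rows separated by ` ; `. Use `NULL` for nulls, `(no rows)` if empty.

Each employees row matches the departments row where dept_id = departments.id.
Then keep rows with e.salary >= 109.

Alice | 322 ; Owen | 526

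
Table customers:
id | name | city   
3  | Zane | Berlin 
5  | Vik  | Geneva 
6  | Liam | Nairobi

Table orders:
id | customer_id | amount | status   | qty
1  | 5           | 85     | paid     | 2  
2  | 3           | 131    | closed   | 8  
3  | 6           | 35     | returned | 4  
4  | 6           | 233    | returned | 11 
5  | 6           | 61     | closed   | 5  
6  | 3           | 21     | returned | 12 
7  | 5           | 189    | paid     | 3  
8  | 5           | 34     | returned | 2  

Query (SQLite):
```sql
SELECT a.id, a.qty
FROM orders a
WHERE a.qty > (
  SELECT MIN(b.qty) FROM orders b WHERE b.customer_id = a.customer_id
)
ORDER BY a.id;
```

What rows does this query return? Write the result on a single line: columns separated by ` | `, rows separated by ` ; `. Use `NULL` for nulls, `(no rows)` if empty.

4 | 11 ; 5 | 5 ; 6 | 12 ; 7 | 3

For each orders row a, compute MIN(qty) over rows sharing a.customer_id.
Keep row a if a.qty > that per-group MIN.
  customer_id=3: MIN(qty) = 8
  customer_id=5: MIN(qty) = 2
  customer_id=6: MIN(qty) = 4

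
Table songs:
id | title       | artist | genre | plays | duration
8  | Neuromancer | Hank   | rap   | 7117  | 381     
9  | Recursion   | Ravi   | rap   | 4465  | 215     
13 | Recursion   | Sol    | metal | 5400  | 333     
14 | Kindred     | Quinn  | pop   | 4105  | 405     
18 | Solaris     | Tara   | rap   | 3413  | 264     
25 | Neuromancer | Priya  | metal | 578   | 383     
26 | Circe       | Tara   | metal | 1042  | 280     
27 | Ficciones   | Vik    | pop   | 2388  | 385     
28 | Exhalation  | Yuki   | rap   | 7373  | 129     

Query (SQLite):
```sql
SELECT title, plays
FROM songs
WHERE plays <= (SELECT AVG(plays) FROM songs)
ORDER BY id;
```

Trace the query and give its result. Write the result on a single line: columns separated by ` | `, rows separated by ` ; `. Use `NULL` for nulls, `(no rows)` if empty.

Scalar subquery: AVG(plays) over all songs rows = 3986.777778 (≈; comparison uses full precision).
Keep rows where plays <= that value.

Solaris | 3413 ; Neuromancer | 578 ; Circe | 1042 ; Ficciones | 2388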